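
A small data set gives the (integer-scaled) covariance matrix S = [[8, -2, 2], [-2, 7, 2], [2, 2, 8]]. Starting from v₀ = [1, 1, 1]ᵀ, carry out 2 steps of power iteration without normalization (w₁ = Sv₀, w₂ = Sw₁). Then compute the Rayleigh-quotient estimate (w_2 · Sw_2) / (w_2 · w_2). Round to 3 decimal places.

w1 = Sv₀ = (8, 7, 12)
w2 = Sw1 = (74, 57, 126)
Sw2 = (730, 503, 1270)
w2·Sw2 = 74·730 + 57·503 + 126·1270 = 242711; w2·w2 = 74·74 + 57·57 + 126·126 = 24601
λ ≈ 242711/24601 = 9.866

9.866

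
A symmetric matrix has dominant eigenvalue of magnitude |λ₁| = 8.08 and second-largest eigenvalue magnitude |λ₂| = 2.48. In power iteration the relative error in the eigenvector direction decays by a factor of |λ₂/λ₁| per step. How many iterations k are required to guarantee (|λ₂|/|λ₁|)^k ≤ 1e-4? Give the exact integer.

|λ₂/λ₁| = 2.48/8.08 = 0.30693
Need k ≥ ln(1e-4) / ln(0.30693) = -9.2103 / -1.1811 ≈ 7.798
Smallest integer k satisfying the bound: 8

8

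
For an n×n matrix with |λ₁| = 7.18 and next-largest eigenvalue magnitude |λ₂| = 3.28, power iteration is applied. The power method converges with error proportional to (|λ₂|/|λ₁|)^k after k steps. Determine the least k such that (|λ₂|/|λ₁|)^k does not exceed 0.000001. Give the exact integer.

|λ₂/λ₁| = 3.28/7.18 = 0.45682
Need k ≥ ln(0.000001) / ln(0.45682) = -13.8155 / -0.7835 ≈ 17.634
Smallest integer k satisfying the bound: 18

18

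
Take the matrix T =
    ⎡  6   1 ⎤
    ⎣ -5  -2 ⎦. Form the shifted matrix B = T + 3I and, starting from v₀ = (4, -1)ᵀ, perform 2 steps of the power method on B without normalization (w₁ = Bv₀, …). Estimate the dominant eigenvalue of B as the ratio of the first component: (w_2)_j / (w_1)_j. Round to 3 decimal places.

B = T + 3I has rows (9, 1); (-5, 1)
w1 = Bv₀ = (9·4 + 1·(-1); (-5)·4 + 1·(-1)) = (35, -21)
w2 = Bw1 = (9·35 + 1·(-21); (-5)·35 + 1·(-21)) = (294, -196)
Ratio: 294/35 = 8.400

8.400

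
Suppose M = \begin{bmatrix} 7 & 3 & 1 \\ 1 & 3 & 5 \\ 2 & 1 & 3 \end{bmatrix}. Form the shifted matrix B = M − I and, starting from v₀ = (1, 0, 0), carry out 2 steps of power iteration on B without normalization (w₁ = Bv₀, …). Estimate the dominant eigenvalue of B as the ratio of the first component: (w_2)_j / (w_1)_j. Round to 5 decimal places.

B = M − I has rows (6, 3, 1); (1, 2, 5); (2, 1, 2)
w1 = Bv₀ = (6·1 + 3·0 + 1·0; 1·1 + 2·0 + 5·0; 2·1 + 1·0 + 2·0) = (6, 1, 2)
w2 = Bw1 = (6·6 + 3·1 + 1·2; 1·6 + 2·1 + 5·2; 2·6 + 1·1 + 2·2) = (41, 18, 17)
Ratio: 41/6 = 6.83333

μ ≈ 6.83333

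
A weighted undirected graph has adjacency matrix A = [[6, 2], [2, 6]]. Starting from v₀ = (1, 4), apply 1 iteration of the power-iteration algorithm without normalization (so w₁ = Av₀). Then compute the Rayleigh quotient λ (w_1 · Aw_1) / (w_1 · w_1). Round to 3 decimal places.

7.670

w1 = Av₀ = (6·1 + 2·4; 2·1 + 6·4) = (14, 26)
Aw1 = (136, 184)
w1·Aw1 = 14·136 + 26·184 = 6688; w1·w1 = 14·14 + 26·26 = 872
λ ≈ 6688/872 = 7.670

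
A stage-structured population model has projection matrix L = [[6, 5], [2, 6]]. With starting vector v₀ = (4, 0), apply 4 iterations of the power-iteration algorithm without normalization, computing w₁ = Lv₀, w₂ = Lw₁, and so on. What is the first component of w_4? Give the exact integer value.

w1 = Lv₀ = (6·4 + 5·0; 2·4 + 6·0) = (24, 8)
w2 = Lw1 = (6·24 + 5·8; 2·24 + 6·8) = (184, 96)
w3 = Lw2 = (1584, 944)
w4 = Lw3 = (14224, 8832)
The requested component of w4 is 14224.

14224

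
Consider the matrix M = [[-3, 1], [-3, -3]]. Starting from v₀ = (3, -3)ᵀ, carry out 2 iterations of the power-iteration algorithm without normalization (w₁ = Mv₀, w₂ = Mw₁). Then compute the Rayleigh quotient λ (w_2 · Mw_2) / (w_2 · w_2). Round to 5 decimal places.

w1 = Mv₀ = ((-3)·3 + 1·(-3); (-3)·3 + (-3)·(-3)) = (-12, 0)
w2 = Mw1 = ((-3)·(-12) + 1·0; (-3)·(-12) + (-3)·0) = (36, 36)
Mw2 = (-72, -216)
w2·Mw2 = 36·(-72) + 36·(-216) = -10368; w2·w2 = 36·36 + 36·36 = 2592
λ ≈ -10368/2592 = -4.00000

-4.00000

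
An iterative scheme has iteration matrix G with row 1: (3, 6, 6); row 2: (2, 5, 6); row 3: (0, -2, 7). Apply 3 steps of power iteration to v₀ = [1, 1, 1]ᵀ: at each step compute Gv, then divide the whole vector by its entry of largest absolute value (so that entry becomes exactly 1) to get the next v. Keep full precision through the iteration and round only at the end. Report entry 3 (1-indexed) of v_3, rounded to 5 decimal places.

Gv0 = (15.000000, 13.000000, 5.000000); divide by 15.000000 → v1 = (1.000000, 0.866667, 0.333333)
Gv1 = (10.200000, 8.333333, 0.600000); divide by 10.200000 → v2 = (1.000000, 0.816993, 0.058824)
Gv2 = (8.254902, 6.437908, -1.222222); divide by 8.254902 → v3 = (1.000000, 0.779889, -0.148060)
Requested entry of v3: -187/1263 = -0.14806

-0.14806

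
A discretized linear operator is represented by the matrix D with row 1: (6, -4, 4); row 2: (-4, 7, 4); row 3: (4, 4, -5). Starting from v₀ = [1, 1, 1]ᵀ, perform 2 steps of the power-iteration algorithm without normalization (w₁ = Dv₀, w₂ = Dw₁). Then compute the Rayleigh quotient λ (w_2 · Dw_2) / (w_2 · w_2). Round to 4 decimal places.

5.1275

w1 = Dv₀ = (6·1 + (-4)·1 + 4·1; (-4)·1 + 7·1 + 4·1; 4·1 + 4·1 + (-5)·1) = (6, 7, 3)
w2 = Dw1 = (6·6 + (-4)·7 + 4·3; (-4)·6 + 7·7 + 4·3; 4·6 + 4·7 + (-5)·3) = (20, 37, 37)
Dw2 = (120, 327, 43)
w2·Dw2 = 20·120 + 37·327 + 37·43 = 16090; w2·w2 = 20·20 + 37·37 + 37·37 = 3138
λ ≈ 16090/3138 = 5.1275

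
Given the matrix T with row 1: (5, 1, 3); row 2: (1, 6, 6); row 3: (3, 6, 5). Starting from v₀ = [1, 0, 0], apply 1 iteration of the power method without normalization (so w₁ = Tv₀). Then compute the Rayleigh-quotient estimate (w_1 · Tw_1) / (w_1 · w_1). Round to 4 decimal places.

8.9143

w1 = Tv₀ = (5·1 + 1·0 + 3·0; 1·1 + 6·0 + 6·0; 3·1 + 6·0 + 5·0) = (5, 1, 3)
Tw1 = (35, 29, 36)
w1·Tw1 = 5·35 + 1·29 + 3·36 = 312; w1·w1 = 5·5 + 1·1 + 3·3 = 35
λ ≈ 312/35 = 8.9143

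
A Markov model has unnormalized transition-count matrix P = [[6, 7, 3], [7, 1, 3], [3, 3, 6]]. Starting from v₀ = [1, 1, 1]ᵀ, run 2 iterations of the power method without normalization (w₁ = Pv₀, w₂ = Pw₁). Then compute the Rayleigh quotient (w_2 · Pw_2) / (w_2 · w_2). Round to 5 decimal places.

w1 = Pv₀ = (16, 11, 12)
w2 = Pw1 = (209, 159, 153)
Pw2 = (2826, 2081, 2022)
w2·Pw2 = 209·2826 + 159·2081 + 153·2022 = 1230879; w2·w2 = 209·209 + 159·159 + 153·153 = 92371
λ ≈ 1230879/92371 = 13.32538

13.32538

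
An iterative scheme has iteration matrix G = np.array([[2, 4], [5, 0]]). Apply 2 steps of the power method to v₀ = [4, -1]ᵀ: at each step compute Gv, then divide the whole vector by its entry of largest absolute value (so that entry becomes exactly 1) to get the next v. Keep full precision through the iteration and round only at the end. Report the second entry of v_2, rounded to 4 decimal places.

0.2273

Gv0 = (4.00000, 20.00000); divide by 20.00000 → v1 = (0.20000, 1.00000)
Gv1 = (4.40000, 1.00000); divide by 4.40000 → v2 = (1.00000, 0.22727)
Requested entry of v2: 20/88 = 0.2273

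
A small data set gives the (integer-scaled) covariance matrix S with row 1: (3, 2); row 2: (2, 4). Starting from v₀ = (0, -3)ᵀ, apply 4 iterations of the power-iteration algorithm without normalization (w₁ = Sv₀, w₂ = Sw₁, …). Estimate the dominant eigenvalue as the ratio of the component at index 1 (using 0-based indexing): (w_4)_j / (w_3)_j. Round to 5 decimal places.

w1 = Sv₀ = (3·0 + 2·(-3); 2·0 + 4·(-3)) = (-6, -12)
w2 = Sw1 = (3·(-6) + 2·(-12); 2·(-6) + 4·(-12)) = (-42, -60)
w3 = Sw2 = (-246, -324)
w4 = Sw3 = (-1386, -1788)
Ratio at component: -1788 / -324 = 5.51852

λ ≈ 5.51852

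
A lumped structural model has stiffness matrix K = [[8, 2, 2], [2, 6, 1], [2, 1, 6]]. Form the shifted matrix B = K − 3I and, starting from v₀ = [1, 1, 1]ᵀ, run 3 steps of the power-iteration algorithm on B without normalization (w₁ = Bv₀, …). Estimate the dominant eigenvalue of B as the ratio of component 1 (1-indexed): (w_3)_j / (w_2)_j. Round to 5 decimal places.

B = K − 3I has rows (5, 2, 2); (2, 3, 1); (2, 1, 3)
w1 = Bv₀ = (5·1 + 2·1 + 2·1; 2·1 + 3·1 + 1·1; 2·1 + 1·1 + 3·1) = (9, 6, 6)
w2 = Bw1 = (5·9 + 2·6 + 2·6; 2·9 + 3·6 + 1·6; 2·9 + 1·6 + 3·6) = (69, 42, 42)
w3 = Bw2 = (513, 306, 306)
Ratio: 513/69 = 7.43478

7.43478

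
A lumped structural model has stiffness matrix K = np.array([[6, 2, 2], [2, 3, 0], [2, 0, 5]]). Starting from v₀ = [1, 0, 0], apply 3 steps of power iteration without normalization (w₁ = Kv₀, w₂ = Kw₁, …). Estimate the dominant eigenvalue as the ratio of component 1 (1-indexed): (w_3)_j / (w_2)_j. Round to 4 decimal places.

λ ≈ 7.8182

w1 = Kv₀ = (6·1 + 2·0 + 2·0; 2·1 + 3·0 + 0·0; 2·1 + 0·0 + 5·0) = (6, 2, 2)
w2 = Kw1 = (6·6 + 2·2 + 2·2; 2·6 + 3·2 + 0·2; 2·6 + 0·2 + 5·2) = (44, 18, 22)
w3 = Kw2 = (344, 142, 198)
Ratio at component: 344 / 44 = 7.8182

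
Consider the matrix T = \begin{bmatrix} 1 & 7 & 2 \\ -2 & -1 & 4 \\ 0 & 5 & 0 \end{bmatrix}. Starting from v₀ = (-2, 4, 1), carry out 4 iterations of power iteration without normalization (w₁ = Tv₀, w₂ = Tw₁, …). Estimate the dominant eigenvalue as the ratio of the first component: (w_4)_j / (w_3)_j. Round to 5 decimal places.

w1 = Tv₀ = (28, 4, 20)
w2 = Tw1 = (96, 20, 20)
w3 = Tw2 = (276, -132, 100)
w4 = Tw3 = (-448, -20, -660)
Ratio at component: -448 / 276 = -1.62319

λ ≈ -1.62319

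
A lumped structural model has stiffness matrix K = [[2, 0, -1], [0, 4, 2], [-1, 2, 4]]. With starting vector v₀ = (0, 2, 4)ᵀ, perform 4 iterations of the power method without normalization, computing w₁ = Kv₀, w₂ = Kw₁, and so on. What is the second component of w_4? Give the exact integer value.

3992

w1 = Kv₀ = (2·0 + 0·2 + (-1)·4; 0·0 + 4·2 + 2·4; (-1)·0 + 2·2 + 4·4) = (-4, 16, 20)
w2 = Kw1 = (2·(-4) + 0·16 + (-1)·20; 0·(-4) + 4·16 + 2·20; (-1)·(-4) + 2·16 + 4·20) = (-28, 104, 116)
w3 = Kw2 = (-172, 648, 700)
w4 = Kw3 = (-1044, 3992, 4268)
The requested component of w4 is 3992.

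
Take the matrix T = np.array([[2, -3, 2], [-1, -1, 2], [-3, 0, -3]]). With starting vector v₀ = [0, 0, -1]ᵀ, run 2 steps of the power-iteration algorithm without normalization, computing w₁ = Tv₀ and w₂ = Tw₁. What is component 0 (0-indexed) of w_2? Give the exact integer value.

8

w1 = Tv₀ = (2·0 + (-3)·0 + 2·(-1); (-1)·0 + (-1)·0 + 2·(-1); (-3)·0 + 0·0 + (-3)·(-1)) = (-2, -2, 3)
w2 = Tw1 = (2·(-2) + (-3)·(-2) + 2·3; (-1)·(-2) + (-1)·(-2) + 2·3; (-3)·(-2) + 0·(-2) + (-3)·3) = (8, 10, -3)
The requested component of w2 is 8.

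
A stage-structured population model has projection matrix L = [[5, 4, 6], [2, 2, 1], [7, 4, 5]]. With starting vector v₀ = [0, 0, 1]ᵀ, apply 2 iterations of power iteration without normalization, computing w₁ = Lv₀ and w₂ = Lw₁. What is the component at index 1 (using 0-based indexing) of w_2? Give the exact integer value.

w1 = Lv₀ = (6, 1, 5)
w2 = Lw1 = (64, 19, 71)
The requested component of w2 is 19.

19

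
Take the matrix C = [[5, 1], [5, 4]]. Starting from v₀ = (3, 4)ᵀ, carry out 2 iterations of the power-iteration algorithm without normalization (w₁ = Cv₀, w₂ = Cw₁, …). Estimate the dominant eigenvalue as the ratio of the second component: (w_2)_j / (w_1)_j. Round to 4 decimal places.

λ ≈ 7.0645

w1 = Cv₀ = (5·3 + 1·4; 5·3 + 4·4) = (19, 31)
w2 = Cw1 = (5·19 + 1·31; 5·19 + 4·31) = (126, 219)
Ratio at component: 219 / 31 = 7.0645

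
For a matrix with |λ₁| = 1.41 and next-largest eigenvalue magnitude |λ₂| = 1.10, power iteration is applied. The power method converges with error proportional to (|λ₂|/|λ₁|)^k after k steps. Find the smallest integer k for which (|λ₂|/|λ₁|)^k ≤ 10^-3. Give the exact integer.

|λ₂/λ₁| = 1.10/1.41 = 0.78014
Need k ≥ ln(10^-3) / ln(0.78014) = -6.9078 / -0.2483 ≈ 27.822
Smallest integer k satisfying the bound: 28

28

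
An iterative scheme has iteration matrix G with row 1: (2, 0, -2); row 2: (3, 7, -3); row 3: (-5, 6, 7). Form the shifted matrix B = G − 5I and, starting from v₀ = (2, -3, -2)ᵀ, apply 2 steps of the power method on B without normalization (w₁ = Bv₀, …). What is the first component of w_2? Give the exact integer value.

70

B = G − 5I has rows (-3, 0, -2); (3, 2, -3); (-5, 6, 2)
w1 = Bv₀ = (-2, 6, -32)
w2 = Bw1 = (70, 102, -18)
Requested component of w2: 70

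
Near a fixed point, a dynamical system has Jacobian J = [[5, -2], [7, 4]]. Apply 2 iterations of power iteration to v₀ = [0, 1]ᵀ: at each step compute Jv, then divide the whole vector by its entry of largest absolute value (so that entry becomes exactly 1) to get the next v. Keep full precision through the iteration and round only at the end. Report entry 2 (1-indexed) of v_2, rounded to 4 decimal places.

Jv0 = (-2.00000, 4.00000); divide by 4.00000 → v1 = (-0.50000, 1.00000)
Jv1 = (-4.50000, 0.50000); divide by -4.50000 → v2 = (1.00000, -0.11111)
Requested entry of v2: 2/-18 = -0.1111

-0.1111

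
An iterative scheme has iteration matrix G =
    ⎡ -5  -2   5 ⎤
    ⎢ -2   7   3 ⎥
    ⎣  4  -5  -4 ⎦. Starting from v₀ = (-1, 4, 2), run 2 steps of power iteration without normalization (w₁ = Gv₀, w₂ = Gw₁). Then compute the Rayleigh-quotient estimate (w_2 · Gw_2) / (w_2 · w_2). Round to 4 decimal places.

-0.0158

w1 = Gv₀ = ((-5)·(-1) + (-2)·4 + 5·2; (-2)·(-1) + 7·4 + 3·2; 4·(-1) + (-5)·4 + (-4)·2) = (7, 36, -32)
w2 = Gw1 = ((-5)·7 + (-2)·36 + 5·(-32); (-2)·7 + 7·36 + 3·(-32); 4·7 + (-5)·36 + (-4)·(-32)) = (-267, 142, -24)
Gw2 = (931, 1456, -1682)
w2·Gw2 = (-267)·931 + 142·1456 + (-24)·(-1682) = -1457; w2·w2 = (-267)·(-267) + 142·142 + (-24)·(-24) = 92029
λ ≈ -1457/92029 = -0.0158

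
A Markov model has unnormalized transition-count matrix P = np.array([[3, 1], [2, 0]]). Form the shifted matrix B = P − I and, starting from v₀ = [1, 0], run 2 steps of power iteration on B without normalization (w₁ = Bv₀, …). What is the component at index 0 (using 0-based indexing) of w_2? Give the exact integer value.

B = P − I has rows (2, 1); (2, -1)
w1 = Bv₀ = (2, 2)
w2 = Bw1 = (6, 2)
Requested component of w2: 6

6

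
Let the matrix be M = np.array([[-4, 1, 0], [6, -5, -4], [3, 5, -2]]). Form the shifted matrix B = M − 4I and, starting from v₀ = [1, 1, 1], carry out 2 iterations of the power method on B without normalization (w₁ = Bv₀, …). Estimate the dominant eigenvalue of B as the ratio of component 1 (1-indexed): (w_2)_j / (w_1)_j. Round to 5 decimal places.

μ ≈ -7.00000

B = M − 4I has rows (-8, 1, 0); (6, -9, -4); (3, 5, -6)
w1 = Bv₀ = (-7, -7, 2)
w2 = Bw1 = (49, 13, -68)
Ratio: 49/-7 = -7.00000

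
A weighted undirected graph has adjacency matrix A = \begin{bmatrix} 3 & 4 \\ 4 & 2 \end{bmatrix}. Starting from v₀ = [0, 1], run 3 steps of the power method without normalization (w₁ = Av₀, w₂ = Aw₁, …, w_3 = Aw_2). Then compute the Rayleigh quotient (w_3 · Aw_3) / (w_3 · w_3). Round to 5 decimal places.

w1 = Av₀ = (3·0 + 4·1; 4·0 + 2·1) = (4, 2)
w2 = Aw1 = (3·4 + 4·2; 4·4 + 2·2) = (20, 20)
w3 = Aw2 = (140, 120)
Aw3 = (900, 800)
w3·Aw3 = 140·900 + 120·800 = 222000; w3·w3 = 140·140 + 120·120 = 34000
λ ≈ 222000/34000 = 6.52941

λ ≈ 6.52941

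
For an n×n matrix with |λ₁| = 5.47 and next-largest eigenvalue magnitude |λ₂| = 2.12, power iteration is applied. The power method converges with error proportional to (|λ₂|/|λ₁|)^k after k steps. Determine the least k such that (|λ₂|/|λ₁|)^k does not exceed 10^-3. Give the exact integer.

8

|λ₂/λ₁| = 2.12/5.47 = 0.38757
Need k ≥ ln(10^-3) / ln(0.38757) = -6.9078 / -0.9479 ≈ 7.288
Smallest integer k satisfying the bound: 8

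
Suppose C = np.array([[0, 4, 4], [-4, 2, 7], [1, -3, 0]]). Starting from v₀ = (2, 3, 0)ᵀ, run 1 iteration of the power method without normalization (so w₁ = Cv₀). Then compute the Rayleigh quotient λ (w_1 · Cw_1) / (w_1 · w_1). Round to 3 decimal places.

w1 = Cv₀ = (12, -2, -7)
Cw1 = (-36, -101, 18)
w1·Cw1 = 12·(-36) + (-2)·(-101) + (-7)·18 = -356; w1·w1 = 12·12 + (-2)·(-2) + (-7)·(-7) = 197
λ ≈ -356/197 = -1.807

-1.807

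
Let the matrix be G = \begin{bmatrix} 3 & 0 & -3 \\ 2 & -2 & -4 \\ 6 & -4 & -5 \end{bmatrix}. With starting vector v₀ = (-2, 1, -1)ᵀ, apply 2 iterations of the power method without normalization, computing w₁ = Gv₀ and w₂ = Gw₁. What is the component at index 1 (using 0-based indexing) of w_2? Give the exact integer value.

w1 = Gv₀ = (-3, -2, -11)
w2 = Gw1 = (24, 42, 45)
The requested component of w2 is 42.

42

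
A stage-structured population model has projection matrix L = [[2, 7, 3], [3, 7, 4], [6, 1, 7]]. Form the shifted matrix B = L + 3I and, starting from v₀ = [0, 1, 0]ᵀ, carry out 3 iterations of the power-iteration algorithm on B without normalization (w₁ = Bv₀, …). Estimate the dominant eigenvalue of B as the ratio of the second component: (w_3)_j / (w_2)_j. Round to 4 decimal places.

B = L + 3I has rows (5, 7, 3); (3, 10, 4); (6, 1, 10)
w1 = Bv₀ = (5·0 + 7·1 + 3·0; 3·0 + 10·1 + 4·0; 6·0 + 1·1 + 10·0) = (7, 10, 1)
w2 = Bw1 = (5·7 + 7·10 + 3·1; 3·7 + 10·10 + 4·1; 6·7 + 1·10 + 10·1) = (108, 125, 62)
w3 = Bw2 = (1601, 1822, 1393)
Ratio: 1822/125 = 14.5760

μ ≈ 14.5760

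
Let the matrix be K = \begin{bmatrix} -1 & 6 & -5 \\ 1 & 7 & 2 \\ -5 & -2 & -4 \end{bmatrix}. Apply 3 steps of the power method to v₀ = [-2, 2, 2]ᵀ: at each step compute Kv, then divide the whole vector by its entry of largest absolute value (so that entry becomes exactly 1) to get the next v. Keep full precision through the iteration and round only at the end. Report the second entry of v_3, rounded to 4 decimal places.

Kv0 = (4.00000, 16.00000, -2.00000); divide by 16.00000 → v1 = (0.25000, 1.00000, -0.12500)
Kv1 = (6.37500, 7.00000, -2.75000); divide by 7.00000 → v2 = (0.91071, 1.00000, -0.39286)
Kv2 = (7.05357, 7.12500, -4.98214); divide by 7.12500 → v3 = (0.98997, 1.00000, -0.69925)
Requested entry of v3: 798/798 = 1.0000

1.0000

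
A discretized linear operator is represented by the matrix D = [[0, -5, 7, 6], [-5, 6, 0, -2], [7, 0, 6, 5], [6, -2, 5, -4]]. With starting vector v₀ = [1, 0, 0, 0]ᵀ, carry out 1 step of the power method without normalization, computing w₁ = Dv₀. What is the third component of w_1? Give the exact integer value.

w1 = Dv₀ = (0, -5, 7, 6)
The requested component of w1 is 7.

7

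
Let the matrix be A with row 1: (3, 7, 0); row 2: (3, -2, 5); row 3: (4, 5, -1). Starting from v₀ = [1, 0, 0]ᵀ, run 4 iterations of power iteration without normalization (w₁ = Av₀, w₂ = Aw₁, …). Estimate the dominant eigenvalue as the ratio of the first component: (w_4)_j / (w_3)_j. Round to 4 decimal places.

w1 = Av₀ = (3·1 + 7·0 + 0·0; 3·1 + (-2)·0 + 5·0; 4·1 + 5·0 + (-1)·0) = (3, 3, 4)
w2 = Aw1 = (3·3 + 7·3 + 0·4; 3·3 + (-2)·3 + 5·4; 4·3 + 5·3 + (-1)·4) = (30, 23, 23)
w3 = Aw2 = (251, 159, 212)
w4 = Aw3 = (1866, 1495, 1587)
Ratio at component: 1866 / 251 = 7.4343

λ ≈ 7.4343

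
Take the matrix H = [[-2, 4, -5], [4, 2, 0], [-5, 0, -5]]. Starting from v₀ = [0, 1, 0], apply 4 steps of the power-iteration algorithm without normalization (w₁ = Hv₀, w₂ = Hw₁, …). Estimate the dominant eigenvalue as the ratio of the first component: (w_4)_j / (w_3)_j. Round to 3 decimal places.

w1 = Hv₀ = (4, 2, 0)
w2 = Hw1 = (0, 20, -20)
w3 = Hw2 = (180, 40, 100)
w4 = Hw3 = (-700, 800, -1400)
Ratio at component: -700 / 180 = -3.889

-3.889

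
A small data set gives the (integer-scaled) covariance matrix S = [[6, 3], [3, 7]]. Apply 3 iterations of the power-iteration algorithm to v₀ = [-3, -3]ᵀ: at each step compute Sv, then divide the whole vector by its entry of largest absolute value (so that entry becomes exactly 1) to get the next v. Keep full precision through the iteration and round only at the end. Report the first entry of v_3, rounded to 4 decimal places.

0.8539

Sv0 = (-27.00000, -30.00000); divide by -30.00000 → v1 = (0.90000, 1.00000)
Sv1 = (8.40000, 9.70000); divide by 9.70000 → v2 = (0.86598, 1.00000)
Sv2 = (8.19588, 9.59794); divide by 9.59794 → v3 = (0.85392, 1.00000)
Requested entry of v3: -2385/-2793 = 0.8539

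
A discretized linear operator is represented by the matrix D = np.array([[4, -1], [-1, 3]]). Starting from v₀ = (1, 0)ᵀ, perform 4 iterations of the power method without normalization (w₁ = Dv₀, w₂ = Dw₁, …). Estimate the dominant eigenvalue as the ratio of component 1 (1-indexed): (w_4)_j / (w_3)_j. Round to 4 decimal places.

w1 = Dv₀ = (4, -1)
w2 = Dw1 = (17, -7)
w3 = Dw2 = (75, -38)
w4 = Dw3 = (338, -189)
Ratio at component: 338 / 75 = 4.5067

λ ≈ 4.5067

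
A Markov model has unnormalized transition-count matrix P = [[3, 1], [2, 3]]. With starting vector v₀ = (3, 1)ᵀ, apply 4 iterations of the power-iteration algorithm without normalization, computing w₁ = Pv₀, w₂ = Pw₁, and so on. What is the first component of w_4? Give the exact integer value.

w1 = Pv₀ = (10, 9)
w2 = Pw1 = (39, 47)
w3 = Pw2 = (164, 219)
w4 = Pw3 = (711, 985)
The requested component of w4 is 711.

711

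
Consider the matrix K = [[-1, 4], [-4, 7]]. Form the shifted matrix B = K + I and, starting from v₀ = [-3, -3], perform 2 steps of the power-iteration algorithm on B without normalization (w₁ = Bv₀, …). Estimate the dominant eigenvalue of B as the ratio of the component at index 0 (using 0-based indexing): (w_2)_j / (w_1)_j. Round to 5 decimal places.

μ ≈ 4.00000

B = K + I has rows (0, 4); (-4, 8)
w1 = Bv₀ = (-12, -12)
w2 = Bw1 = (-48, -48)
Ratio: -48/-12 = 4.00000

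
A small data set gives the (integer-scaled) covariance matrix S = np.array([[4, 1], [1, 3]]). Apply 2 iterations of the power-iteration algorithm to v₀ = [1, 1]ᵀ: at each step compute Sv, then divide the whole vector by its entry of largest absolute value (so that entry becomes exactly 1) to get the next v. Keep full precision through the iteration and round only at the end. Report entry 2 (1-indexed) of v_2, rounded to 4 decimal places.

0.7083

Sv0 = (5.00000, 4.00000); divide by 5.00000 → v1 = (1.00000, 0.80000)
Sv1 = (4.80000, 3.40000); divide by 4.80000 → v2 = (1.00000, 0.70833)
Requested entry of v2: 17/24 = 0.7083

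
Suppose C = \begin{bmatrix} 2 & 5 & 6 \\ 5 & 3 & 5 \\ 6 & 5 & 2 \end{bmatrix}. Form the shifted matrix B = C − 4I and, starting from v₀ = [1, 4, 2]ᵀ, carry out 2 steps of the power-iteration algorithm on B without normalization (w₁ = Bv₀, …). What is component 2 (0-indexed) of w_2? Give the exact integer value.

B = C − 4I has rows (-2, 5, 6); (5, -1, 5); (6, 5, -2)
w1 = Bv₀ = ((-2)·1 + 5·4 + 6·2; 5·1 + (-1)·4 + 5·2; 6·1 + 5·4 + (-2)·2) = (30, 11, 22)
w2 = Bw1 = ((-2)·30 + 5·11 + 6·22; 5·30 + (-1)·11 + 5·22; 6·30 + 5·11 + (-2)·22) = (127, 249, 191)
Requested component of w2: 191

191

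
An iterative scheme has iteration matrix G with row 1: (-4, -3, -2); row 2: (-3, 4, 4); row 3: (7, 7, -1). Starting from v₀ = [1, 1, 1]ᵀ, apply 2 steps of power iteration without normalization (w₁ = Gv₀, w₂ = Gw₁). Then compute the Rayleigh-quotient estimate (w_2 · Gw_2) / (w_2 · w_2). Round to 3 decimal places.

w1 = Gv₀ = ((-4)·1 + (-3)·1 + (-2)·1; (-3)·1 + 4·1 + 4·1; 7·1 + 7·1 + (-1)·1) = (-9, 5, 13)
w2 = Gw1 = ((-4)·(-9) + (-3)·5 + (-2)·13; (-3)·(-9) + 4·5 + 4·13; 7·(-9) + 7·5 + (-1)·13) = (-5, 99, -41)
Gw2 = (-195, 247, 699)
w2·Gw2 = (-5)·(-195) + 99·247 + (-41)·699 = -3231; w2·w2 = (-5)·(-5) + 99·99 + (-41)·(-41) = 11507
λ ≈ -3231/11507 = -0.281

λ ≈ -0.281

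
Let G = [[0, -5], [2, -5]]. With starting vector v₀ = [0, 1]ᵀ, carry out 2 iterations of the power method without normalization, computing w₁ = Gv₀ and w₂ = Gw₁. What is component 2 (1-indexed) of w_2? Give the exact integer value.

15

w1 = Gv₀ = (-5, -5)
w2 = Gw1 = (25, 15)
The requested component of w2 is 15.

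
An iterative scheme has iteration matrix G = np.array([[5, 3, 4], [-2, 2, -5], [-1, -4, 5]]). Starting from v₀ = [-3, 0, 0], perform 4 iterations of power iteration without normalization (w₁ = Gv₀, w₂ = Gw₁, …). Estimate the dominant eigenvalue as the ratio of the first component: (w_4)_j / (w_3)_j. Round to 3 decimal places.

3.250

w1 = Gv₀ = (-15, 6, 3)
w2 = Gw1 = (-45, 27, 6)
w3 = Gw2 = (-120, 114, -33)
w4 = Gw3 = (-390, 633, -501)
Ratio at component: -390 / -120 = 3.250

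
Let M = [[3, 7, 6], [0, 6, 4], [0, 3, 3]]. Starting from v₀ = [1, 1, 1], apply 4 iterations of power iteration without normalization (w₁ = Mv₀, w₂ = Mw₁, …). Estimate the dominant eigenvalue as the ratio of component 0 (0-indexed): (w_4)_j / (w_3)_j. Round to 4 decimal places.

8.4170

w1 = Mv₀ = (3·1 + 7·1 + 6·1; 0·1 + 6·1 + 4·1; 0·1 + 3·1 + 3·1) = (16, 10, 6)
w2 = Mw1 = (3·16 + 7·10 + 6·6; 0·16 + 6·10 + 4·6; 0·16 + 3·10 + 3·6) = (154, 84, 48)
w3 = Mw2 = (1338, 696, 396)
w4 = Mw3 = (11262, 5760, 3276)
Ratio at component: 11262 / 1338 = 8.4170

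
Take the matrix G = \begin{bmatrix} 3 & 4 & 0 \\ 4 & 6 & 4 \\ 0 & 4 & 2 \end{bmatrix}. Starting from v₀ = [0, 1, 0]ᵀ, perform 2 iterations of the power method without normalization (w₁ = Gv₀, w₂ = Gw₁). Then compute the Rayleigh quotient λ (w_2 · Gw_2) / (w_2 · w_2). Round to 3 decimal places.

w1 = Gv₀ = (3·0 + 4·1 + 0·0; 4·0 + 6·1 + 4·0; 0·0 + 4·1 + 2·0) = (4, 6, 4)
w2 = Gw1 = (3·4 + 4·6 + 0·4; 4·4 + 6·6 + 4·4; 0·4 + 4·6 + 2·4) = (36, 68, 32)
Gw2 = (380, 680, 336)
w2·Gw2 = 36·380 + 68·680 + 32·336 = 70672; w2·w2 = 36·36 + 68·68 + 32·32 = 6944
λ ≈ 70672/6944 = 10.177

λ ≈ 10.177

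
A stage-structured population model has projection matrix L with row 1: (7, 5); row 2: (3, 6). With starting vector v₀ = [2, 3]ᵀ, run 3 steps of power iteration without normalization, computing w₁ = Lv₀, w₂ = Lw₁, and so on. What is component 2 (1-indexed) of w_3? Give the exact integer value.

w1 = Lv₀ = (7·2 + 5·3; 3·2 + 6·3) = (29, 24)
w2 = Lw1 = (7·29 + 5·24; 3·29 + 6·24) = (323, 231)
w3 = Lw2 = (3416, 2355)
The requested component of w3 is 2355.

2355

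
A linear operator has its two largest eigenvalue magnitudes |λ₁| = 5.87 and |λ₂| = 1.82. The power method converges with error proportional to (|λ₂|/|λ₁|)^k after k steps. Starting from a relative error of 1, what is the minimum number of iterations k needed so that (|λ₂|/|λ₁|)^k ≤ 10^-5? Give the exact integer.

|λ₂/λ₁| = 1.82/5.87 = 0.31005
Need k ≥ ln(10^-5) / ln(0.31005) = -11.5129 / -1.1710 ≈ 9.832
Smallest integer k satisfying the bound: 10

10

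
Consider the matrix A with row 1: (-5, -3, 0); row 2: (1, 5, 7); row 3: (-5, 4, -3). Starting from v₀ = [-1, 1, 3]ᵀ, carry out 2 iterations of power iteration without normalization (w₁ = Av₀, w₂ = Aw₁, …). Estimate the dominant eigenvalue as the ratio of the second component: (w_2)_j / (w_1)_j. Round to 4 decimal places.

5.0800

w1 = Av₀ = (2, 25, 0)
w2 = Aw1 = (-85, 127, 90)
Ratio at component: 127 / 25 = 5.0800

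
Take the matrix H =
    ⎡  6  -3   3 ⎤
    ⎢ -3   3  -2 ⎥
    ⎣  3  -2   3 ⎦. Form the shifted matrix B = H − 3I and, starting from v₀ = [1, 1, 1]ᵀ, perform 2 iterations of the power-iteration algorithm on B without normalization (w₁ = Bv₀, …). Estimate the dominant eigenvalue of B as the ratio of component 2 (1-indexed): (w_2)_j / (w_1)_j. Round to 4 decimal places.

B = H − 3I has rows (3, -3, 3); (-3, 0, -2); (3, -2, 0)
w1 = Bv₀ = (3·1 + (-3)·1 + 3·1; (-3)·1 + 0·1 + (-2)·1; 3·1 + (-2)·1 + 0·1) = (3, -5, 1)
w2 = Bw1 = (3·3 + (-3)·(-5) + 3·1; (-3)·3 + 0·(-5) + (-2)·1; 3·3 + (-2)·(-5) + 0·1) = (27, -11, 19)
Ratio: -11/-5 = 2.2000

2.2000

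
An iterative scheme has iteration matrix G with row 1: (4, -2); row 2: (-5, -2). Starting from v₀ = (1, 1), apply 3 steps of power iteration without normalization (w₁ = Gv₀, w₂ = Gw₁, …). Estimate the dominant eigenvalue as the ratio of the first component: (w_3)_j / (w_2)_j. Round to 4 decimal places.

w1 = Gv₀ = (4·1 + (-2)·1; (-5)·1 + (-2)·1) = (2, -7)
w2 = Gw1 = (4·2 + (-2)·(-7); (-5)·2 + (-2)·(-7)) = (22, 4)
w3 = Gw2 = (80, -118)
Ratio at component: 80 / 22 = 3.6364

3.6364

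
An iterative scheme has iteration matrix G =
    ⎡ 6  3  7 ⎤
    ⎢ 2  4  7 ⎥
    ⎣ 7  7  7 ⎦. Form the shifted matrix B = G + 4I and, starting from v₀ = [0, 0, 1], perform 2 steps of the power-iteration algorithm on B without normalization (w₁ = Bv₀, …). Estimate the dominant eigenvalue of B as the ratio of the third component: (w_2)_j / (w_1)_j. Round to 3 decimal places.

19.909

B = G + 4I has rows (10, 3, 7); (2, 8, 7); (7, 7, 11)
w1 = Bv₀ = (7, 7, 11)
w2 = Bw1 = (168, 147, 219)
Ratio: 219/11 = 19.909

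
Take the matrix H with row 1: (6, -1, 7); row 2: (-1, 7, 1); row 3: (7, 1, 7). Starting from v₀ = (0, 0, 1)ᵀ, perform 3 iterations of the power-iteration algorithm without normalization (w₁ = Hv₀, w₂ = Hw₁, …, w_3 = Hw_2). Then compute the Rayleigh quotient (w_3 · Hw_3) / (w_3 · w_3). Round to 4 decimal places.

λ ≈ 13.5145

w1 = Hv₀ = (6·0 + (-1)·0 + 7·1; (-1)·0 + 7·0 + 1·1; 7·0 + 1·0 + 7·1) = (7, 1, 7)
w2 = Hw1 = (6·7 + (-1)·1 + 7·7; (-1)·7 + 7·1 + 1·7; 7·7 + 1·1 + 7·7) = (90, 7, 99)
w3 = Hw2 = (1226, 58, 1330)
Hw3 = (16608, 510, 17950)
w3·Hw3 = 1226·16608 + 58·510 + 1330·17950 = 44264488; w3·w3 = 1226·1226 + 58·58 + 1330·1330 = 3275340
λ ≈ 44264488/3275340 = 13.5145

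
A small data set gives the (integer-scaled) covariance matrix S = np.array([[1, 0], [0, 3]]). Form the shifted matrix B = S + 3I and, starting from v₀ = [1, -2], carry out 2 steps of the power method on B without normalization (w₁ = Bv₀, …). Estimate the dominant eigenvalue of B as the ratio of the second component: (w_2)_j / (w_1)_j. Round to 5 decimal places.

6.00000

B = S + 3I has rows (4, 0); (0, 6)
w1 = Bv₀ = (4·1 + 0·(-2); 0·1 + 6·(-2)) = (4, -12)
w2 = Bw1 = (4·4 + 0·(-12); 0·4 + 6·(-12)) = (16, -72)
Ratio: -72/-12 = 6.00000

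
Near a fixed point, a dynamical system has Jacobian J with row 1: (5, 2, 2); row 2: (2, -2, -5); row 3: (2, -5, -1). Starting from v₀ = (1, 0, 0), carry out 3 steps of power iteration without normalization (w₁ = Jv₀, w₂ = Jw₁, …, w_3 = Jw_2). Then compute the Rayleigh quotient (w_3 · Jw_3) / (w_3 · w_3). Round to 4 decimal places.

3.3116

w1 = Jv₀ = (5, 2, 2)
w2 = Jw1 = (33, -4, -2)
w3 = Jw2 = (153, 84, 88)
Jw3 = (1109, -302, -202)
w3·Jw3 = 153·1109 + 84·(-302) + 88·(-202) = 126533; w3·w3 = 153·153 + 84·84 + 88·88 = 38209
λ ≈ 126533/38209 = 3.3116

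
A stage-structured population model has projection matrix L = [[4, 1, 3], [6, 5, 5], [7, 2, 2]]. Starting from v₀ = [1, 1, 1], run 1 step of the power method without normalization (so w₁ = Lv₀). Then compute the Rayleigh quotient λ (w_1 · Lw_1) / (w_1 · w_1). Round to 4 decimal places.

w1 = Lv₀ = (4·1 + 1·1 + 3·1; 6·1 + 5·1 + 5·1; 7·1 + 2·1 + 2·1) = (8, 16, 11)
Lw1 = (81, 183, 110)
w1·Lw1 = 8·81 + 16·183 + 11·110 = 4786; w1·w1 = 8·8 + 16·16 + 11·11 = 441
λ ≈ 4786/441 = 10.8526

10.8526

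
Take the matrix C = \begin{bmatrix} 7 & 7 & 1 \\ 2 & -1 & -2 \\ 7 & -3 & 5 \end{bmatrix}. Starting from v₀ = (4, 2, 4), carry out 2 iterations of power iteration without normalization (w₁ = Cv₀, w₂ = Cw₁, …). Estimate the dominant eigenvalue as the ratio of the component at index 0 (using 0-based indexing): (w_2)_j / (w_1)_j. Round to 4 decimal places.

7.6087

w1 = Cv₀ = (46, -2, 42)
w2 = Cw1 = (350, 10, 538)
Ratio at component: 350 / 46 = 7.6087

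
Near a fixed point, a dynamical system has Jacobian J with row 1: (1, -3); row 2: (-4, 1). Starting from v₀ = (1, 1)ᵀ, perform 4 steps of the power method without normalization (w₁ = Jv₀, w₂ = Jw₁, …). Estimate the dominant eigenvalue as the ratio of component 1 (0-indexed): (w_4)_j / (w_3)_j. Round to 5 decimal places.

λ ≈ -0.39130

w1 = Jv₀ = (-2, -3)
w2 = Jw1 = (7, 5)
w3 = Jw2 = (-8, -23)
w4 = Jw3 = (61, 9)
Ratio at component: 9 / -23 = -0.39130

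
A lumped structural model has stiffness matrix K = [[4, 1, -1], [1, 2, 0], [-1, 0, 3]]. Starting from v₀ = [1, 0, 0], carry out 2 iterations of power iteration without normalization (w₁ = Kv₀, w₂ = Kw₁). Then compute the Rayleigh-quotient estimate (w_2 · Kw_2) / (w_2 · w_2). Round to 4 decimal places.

w1 = Kv₀ = (4, 1, -1)
w2 = Kw1 = (18, 6, -7)
Kw2 = (85, 30, -39)
w2·Kw2 = 18·85 + 6·30 + (-7)·(-39) = 1983; w2·w2 = 18·18 + 6·6 + (-7)·(-7) = 409
λ ≈ 1983/409 = 4.8484

λ ≈ 4.8484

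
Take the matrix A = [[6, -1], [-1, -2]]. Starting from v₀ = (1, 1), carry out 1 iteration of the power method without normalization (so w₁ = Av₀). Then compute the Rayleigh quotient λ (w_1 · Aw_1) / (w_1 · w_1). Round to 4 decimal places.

λ ≈ 4.7647

w1 = Av₀ = (5, -3)
Aw1 = (33, 1)
w1·Aw1 = 5·33 + (-3)·1 = 162; w1·w1 = 5·5 + (-3)·(-3) = 34
λ ≈ 162/34 = 4.7647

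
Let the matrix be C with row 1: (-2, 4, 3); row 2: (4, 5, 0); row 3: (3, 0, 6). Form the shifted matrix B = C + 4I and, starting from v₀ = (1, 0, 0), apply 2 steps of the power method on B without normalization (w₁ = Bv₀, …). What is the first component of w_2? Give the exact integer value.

29

B = C + 4I has rows (2, 4, 3); (4, 9, 0); (3, 0, 10)
w1 = Bv₀ = (2, 4, 3)
w2 = Bw1 = (29, 44, 36)
Requested component of w2: 29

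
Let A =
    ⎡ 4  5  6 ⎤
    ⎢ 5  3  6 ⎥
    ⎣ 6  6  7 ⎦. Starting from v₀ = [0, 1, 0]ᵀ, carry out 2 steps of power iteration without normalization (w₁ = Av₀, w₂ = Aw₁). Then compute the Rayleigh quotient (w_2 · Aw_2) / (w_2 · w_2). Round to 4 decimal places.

w1 = Av₀ = (5, 3, 6)
w2 = Aw1 = (71, 70, 90)
Aw2 = (1174, 1105, 1476)
w2·Aw2 = 71·1174 + 70·1105 + 90·1476 = 293544; w2·w2 = 71·71 + 70·70 + 90·90 = 18041
λ ≈ 293544/18041 = 16.2709

16.2709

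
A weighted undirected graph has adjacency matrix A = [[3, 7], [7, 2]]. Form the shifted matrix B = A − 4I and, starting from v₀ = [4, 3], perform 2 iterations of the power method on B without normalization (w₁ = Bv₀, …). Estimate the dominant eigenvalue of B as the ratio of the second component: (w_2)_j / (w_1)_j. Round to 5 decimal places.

3.40909

B = A − 4I has rows (-1, 7); (7, -2)
w1 = Bv₀ = (17, 22)
w2 = Bw1 = (137, 75)
Ratio: 75/22 = 3.40909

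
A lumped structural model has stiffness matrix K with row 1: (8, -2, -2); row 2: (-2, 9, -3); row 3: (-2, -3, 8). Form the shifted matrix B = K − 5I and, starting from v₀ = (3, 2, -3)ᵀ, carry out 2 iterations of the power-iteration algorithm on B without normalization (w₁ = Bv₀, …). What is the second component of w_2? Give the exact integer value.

B = K − 5I has rows (3, -2, -2); (-2, 4, -3); (-2, -3, 3)
w1 = Bv₀ = (11, 11, -21)
w2 = Bw1 = (53, 85, -118)
Requested component of w2: 85

85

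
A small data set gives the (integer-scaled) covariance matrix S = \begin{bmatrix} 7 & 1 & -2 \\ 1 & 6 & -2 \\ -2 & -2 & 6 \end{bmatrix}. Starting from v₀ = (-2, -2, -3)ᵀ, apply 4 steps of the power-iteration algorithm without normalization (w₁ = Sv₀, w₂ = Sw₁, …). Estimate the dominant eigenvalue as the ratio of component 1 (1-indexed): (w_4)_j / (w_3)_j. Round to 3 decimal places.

w1 = Sv₀ = (-10, -8, -10)
w2 = Sw1 = (-58, -38, -24)
w3 = Sw2 = (-396, -238, 48)
w4 = Sw3 = (-3106, -1920, 1556)
Ratio at component: -3106 / -396 = 7.843

7.843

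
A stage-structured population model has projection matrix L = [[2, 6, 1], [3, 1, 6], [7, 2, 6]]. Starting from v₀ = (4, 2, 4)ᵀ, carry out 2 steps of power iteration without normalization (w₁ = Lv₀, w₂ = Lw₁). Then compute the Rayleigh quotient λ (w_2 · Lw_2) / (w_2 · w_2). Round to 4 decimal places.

λ ≈ 11.4328

w1 = Lv₀ = (2·4 + 6·2 + 1·4; 3·4 + 1·2 + 6·4; 7·4 + 2·2 + 6·4) = (24, 38, 56)
w2 = Lw1 = (2·24 + 6·38 + 1·56; 3·24 + 1·38 + 6·56; 7·24 + 2·38 + 6·56) = (332, 446, 580)
Lw2 = (3920, 4922, 6696)
w2·Lw2 = 332·3920 + 446·4922 + 580·6696 = 7380332; w2·w2 = 332·332 + 446·446 + 580·580 = 645540
λ ≈ 7380332/645540 = 11.4328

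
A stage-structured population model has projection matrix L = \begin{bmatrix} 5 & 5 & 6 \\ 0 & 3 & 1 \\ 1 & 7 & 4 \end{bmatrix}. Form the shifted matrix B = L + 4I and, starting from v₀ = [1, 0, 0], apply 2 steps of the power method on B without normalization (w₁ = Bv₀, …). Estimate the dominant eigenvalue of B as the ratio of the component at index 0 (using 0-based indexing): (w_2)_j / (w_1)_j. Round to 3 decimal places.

μ ≈ 9.667

B = L + 4I has rows (9, 5, 6); (0, 7, 1); (1, 7, 8)
w1 = Bv₀ = (9·1 + 5·0 + 6·0; 0·1 + 7·0 + 1·0; 1·1 + 7·0 + 8·0) = (9, 0, 1)
w2 = Bw1 = (9·9 + 5·0 + 6·1; 0·9 + 7·0 + 1·1; 1·9 + 7·0 + 8·1) = (87, 1, 17)
Ratio: 87/9 = 9.667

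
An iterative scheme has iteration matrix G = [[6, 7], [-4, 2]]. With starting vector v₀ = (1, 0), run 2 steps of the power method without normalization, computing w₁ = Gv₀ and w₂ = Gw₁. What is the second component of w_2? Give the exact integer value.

-32

w1 = Gv₀ = (6, -4)
w2 = Gw1 = (8, -32)
The requested component of w2 is -32.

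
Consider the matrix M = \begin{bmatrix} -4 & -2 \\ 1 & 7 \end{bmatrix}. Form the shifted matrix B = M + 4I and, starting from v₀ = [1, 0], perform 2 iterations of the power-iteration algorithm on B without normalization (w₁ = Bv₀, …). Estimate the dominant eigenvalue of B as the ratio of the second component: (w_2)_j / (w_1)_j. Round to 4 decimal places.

B = M + 4I has rows (0, -2); (1, 11)
w1 = Bv₀ = (0·1 + (-2)·0; 1·1 + 11·0) = (0, 1)
w2 = Bw1 = (0·0 + (-2)·1; 1·0 + 11·1) = (-2, 11)
Ratio: 11/1 = 11.0000

11.0000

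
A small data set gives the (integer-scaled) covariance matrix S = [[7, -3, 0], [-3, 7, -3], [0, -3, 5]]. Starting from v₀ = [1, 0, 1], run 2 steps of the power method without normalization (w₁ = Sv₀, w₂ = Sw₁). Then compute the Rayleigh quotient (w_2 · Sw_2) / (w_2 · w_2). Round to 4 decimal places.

w1 = Sv₀ = (7, -6, 5)
w2 = Sw1 = (67, -78, 43)
Sw2 = (703, -876, 449)
w2·Sw2 = 67·703 + (-78)·(-876) + 43·449 = 134736; w2·w2 = 67·67 + (-78)·(-78) + 43·43 = 12422
λ ≈ 134736/12422 = 10.8466

λ ≈ 10.8466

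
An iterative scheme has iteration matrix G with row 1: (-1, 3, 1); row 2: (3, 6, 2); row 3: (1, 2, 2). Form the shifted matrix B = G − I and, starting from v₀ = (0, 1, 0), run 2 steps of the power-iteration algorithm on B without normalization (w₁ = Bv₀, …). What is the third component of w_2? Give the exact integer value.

15

B = G − I has rows (-2, 3, 1); (3, 5, 2); (1, 2, 1)
w1 = Bv₀ = ((-2)·0 + 3·1 + 1·0; 3·0 + 5·1 + 2·0; 1·0 + 2·1 + 1·0) = (3, 5, 2)
w2 = Bw1 = ((-2)·3 + 3·5 + 1·2; 3·3 + 5·5 + 2·2; 1·3 + 2·5 + 1·2) = (11, 38, 15)
Requested component of w2: 15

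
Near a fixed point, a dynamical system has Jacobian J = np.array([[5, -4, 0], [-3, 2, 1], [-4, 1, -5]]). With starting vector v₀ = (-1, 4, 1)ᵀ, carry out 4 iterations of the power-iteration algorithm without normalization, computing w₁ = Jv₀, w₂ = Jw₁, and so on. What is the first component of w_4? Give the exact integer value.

-8505

w1 = Jv₀ = (5·(-1) + (-4)·4 + 0·1; (-3)·(-1) + 2·4 + 1·1; (-4)·(-1) + 1·4 + (-5)·1) = (-21, 12, 3)
w2 = Jw1 = (5·(-21) + (-4)·12 + 0·3; (-3)·(-21) + 2·12 + 1·3; (-4)·(-21) + 1·12 + (-5)·3) = (-153, 90, 81)
w3 = Jw2 = (-1125, 720, 297)
w4 = Jw3 = (-8505, 5112, 3735)
The requested component of w4 is -8505.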